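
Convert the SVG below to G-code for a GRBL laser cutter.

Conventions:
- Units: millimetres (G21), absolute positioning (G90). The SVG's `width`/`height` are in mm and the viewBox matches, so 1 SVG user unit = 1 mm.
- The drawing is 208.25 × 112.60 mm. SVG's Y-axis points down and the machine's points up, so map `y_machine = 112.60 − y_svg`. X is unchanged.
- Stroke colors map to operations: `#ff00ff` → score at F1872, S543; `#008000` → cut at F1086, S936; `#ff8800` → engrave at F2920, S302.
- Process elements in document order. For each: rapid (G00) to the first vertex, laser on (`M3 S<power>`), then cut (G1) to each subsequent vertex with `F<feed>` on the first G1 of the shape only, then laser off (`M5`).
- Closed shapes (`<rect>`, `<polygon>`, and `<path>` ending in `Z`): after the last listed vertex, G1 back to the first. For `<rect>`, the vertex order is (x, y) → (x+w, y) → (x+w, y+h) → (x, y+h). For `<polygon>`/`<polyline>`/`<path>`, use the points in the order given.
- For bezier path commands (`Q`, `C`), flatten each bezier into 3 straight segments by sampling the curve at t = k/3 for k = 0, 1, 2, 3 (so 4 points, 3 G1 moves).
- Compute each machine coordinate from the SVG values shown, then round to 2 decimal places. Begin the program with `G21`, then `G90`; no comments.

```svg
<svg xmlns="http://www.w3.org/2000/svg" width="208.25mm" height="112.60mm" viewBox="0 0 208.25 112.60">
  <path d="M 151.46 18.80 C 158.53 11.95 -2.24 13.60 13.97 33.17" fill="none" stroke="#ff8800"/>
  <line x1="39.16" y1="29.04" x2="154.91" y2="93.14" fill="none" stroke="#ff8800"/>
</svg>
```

viewBox `0 0 208.25 112.60` with mm width/height → 1 unit = 1 mm. Flip: y_m = 112.60 − y_svg.

**Shape 1** — `<path>` cubic bezier, stroke `#ff8800` → engrave (S302, F2920). Control points (SVG): P0=(151.46,18.80), P1=(158.53,11.95), P2=(-2.24,13.60), P3=(13.97,33.17); sampled at t=k/3. Machine vertices: (151.46,93.80) → (115.35,97.47) → (43.98,93.38) → (13.97,79.43). Open path.

**Shape 2** — `<line>` line segment, stroke `#ff8800` → engrave (S302, F2920). Machine vertices: (39.16,83.56) → (154.91,19.46). Open path.

G21
G90
G00 X151.46 Y93.80
M3 S302
G1 X115.35 Y97.47 F2920
G1 X43.98 Y93.38
G1 X13.97 Y79.43
M5
G00 X39.16 Y83.56
M3 S302
G1 X154.91 Y19.46 F2920
M5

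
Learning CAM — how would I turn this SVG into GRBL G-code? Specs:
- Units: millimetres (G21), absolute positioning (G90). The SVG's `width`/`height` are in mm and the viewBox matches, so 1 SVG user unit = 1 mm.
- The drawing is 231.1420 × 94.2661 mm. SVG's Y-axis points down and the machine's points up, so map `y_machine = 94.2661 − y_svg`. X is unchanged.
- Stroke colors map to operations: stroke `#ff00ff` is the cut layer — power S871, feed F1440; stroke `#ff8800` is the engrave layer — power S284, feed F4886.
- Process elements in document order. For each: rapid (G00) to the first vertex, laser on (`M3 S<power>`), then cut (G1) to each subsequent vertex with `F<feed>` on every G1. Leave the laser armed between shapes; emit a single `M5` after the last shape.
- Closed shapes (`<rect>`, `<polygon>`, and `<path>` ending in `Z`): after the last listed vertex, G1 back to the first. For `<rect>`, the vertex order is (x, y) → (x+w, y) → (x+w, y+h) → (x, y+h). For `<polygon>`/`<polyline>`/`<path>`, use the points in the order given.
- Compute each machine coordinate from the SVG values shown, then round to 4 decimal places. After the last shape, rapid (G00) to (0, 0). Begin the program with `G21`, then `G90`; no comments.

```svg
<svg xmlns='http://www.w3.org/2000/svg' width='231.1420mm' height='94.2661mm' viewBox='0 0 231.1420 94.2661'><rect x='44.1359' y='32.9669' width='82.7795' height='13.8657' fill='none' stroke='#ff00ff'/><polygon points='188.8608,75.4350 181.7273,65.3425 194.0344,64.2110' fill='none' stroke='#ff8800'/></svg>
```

G21
G90
G00 X44.1359 Y61.2992
M3 S871
G1 X126.9154 Y61.2992 F1440
G1 X126.9154 Y47.4335 F1440
G1 X44.1359 Y47.4335 F1440
G1 X44.1359 Y61.2992 F1440
G00 X188.8608 Y18.8311
M3 S284
G1 X181.7273 Y28.9236 F4886
G1 X194.0344 Y30.0551 F4886
G1 X188.8608 Y18.8311 F4886
M5
G00 X0.0000 Y0.0000

Since the viewBox matches the mm dimensions, user units are millimetres directly. The only transform is the Y-flip y_m = 94.2661 − y_svg.

Shape 1 is a rectangle drawn with `<rect>`. Its stroke #ff00ff means cut at S871, F1440. After flipping Y the toolpath is (44.1359,61.2992) → (126.9154,61.2992) → (126.9154,47.4335) → (44.1359,47.4335) → (44.1359,61.2992), returning to the start.

Shape 2 is a regular polygon drawn with `<polygon>`. Its stroke #ff8800 means engrave at S284, F4886. After flipping Y the toolpath is (188.8608,18.8311) → (181.7273,28.9236) → (194.0344,30.0551) → (188.8608,18.8311), returning to the start.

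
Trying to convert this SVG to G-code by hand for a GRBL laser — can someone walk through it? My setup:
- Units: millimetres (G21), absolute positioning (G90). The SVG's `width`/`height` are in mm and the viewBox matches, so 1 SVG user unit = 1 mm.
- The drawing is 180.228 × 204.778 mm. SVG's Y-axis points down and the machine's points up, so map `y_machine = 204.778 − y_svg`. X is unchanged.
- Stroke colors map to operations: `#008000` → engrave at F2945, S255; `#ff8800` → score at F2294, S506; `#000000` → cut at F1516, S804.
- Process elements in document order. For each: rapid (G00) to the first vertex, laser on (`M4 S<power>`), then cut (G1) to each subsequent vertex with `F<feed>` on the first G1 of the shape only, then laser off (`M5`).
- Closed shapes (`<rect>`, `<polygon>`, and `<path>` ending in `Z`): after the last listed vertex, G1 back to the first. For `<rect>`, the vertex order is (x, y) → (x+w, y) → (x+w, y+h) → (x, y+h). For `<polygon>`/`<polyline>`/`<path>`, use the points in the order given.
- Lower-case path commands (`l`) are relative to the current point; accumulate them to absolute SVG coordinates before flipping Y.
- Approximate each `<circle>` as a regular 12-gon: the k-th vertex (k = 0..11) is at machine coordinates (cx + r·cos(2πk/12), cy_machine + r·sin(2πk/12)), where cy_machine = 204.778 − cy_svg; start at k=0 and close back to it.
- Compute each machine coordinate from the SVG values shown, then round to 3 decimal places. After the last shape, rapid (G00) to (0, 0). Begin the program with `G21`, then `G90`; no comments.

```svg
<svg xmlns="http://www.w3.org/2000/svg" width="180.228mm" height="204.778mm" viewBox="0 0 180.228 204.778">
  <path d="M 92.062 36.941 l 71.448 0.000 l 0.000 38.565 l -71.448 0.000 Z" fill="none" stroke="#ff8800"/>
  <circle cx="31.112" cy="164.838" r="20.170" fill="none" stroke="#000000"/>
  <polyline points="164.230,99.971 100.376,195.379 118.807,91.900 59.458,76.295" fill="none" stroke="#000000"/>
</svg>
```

G21
G90
G00 X92.062 Y167.837
M4 S506
G1 X163.510 Y167.837 F2294
G1 X163.510 Y129.272
G1 X92.062 Y129.272
G1 X92.062 Y167.837
M5
G00 X51.282 Y39.940
M4 S804
G1 X48.580 Y50.025 F1516
G1 X41.197 Y57.408
G1 X31.112 Y60.110
G1 X21.027 Y57.408
G1 X13.644 Y50.025
G1 X10.942 Y39.940
G1 X13.644 Y29.855
G1 X21.027 Y22.472
G1 X31.112 Y19.770
G1 X41.197 Y22.472
G1 X48.580 Y29.855
G1 X51.282 Y39.940
M5
G00 X164.230 Y104.807
M4 S804
G1 X100.376 Y9.399 F1516
G1 X118.807 Y112.878
G1 X59.458 Y128.483
M5
G00 X0.000 Y0.000

viewBox `0 0 180.228 204.778` with mm width/height → 1 unit = 1 mm. Flip: y_m = 204.778 − y_svg.

**Shape 1** — `<path>` rectangle, stroke `#ff8800` → score (S506, F2294). Machine vertices: (92.062,167.837) → (163.510,167.837) → (163.510,129.272) → (92.062,129.272) → (92.062,167.837). Closed: final G1 returns to the first vertex.

**Shape 2** — `<circle>` circle, stroke `#000000` → cut (S804, F1516). Machine vertices: (51.282,39.940) → (48.580,50.025) → (41.197,57.408) → (31.112,60.110) → (21.027,57.408) → (13.644,50.025) → (10.942,39.940) → (13.644,29.855) → (21.027,22.472) → (31.112,19.770) → (41.197,22.472) → (48.580,29.855) → (51.282,39.940). Closed: final G1 returns to the first vertex.

**Shape 3** — `<polyline>` open polyline, stroke `#000000` → cut (S804, F1516). Machine vertices: (164.230,104.807) → (100.376,9.399) → (118.807,112.878) → (59.458,128.483). Open path.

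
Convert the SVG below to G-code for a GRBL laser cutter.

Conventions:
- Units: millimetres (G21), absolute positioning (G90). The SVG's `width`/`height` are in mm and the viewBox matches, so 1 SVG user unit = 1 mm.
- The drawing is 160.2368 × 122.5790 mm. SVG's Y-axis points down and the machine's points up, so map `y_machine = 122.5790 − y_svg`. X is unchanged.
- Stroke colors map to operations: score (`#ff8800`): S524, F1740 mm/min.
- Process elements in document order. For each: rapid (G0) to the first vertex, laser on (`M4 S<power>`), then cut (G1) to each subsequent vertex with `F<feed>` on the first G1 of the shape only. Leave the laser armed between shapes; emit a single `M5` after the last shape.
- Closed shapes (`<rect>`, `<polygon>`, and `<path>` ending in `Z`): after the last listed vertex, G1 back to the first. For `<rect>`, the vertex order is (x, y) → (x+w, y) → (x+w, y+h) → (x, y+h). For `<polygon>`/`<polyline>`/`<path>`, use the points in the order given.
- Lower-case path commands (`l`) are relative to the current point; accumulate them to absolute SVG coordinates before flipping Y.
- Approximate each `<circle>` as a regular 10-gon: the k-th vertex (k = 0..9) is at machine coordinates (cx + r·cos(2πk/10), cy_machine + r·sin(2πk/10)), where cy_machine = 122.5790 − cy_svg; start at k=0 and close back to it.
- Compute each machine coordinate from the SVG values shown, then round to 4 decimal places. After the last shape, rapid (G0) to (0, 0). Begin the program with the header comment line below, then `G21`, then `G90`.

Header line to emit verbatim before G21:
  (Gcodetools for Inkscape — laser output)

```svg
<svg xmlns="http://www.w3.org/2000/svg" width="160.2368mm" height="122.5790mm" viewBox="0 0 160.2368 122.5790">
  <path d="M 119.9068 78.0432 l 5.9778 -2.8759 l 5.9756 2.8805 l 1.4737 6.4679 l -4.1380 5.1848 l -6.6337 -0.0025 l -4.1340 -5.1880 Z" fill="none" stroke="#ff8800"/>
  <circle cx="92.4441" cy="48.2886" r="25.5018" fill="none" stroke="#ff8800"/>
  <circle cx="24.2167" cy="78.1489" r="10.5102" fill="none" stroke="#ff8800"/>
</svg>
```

viewBox `0 0 160.2368 122.5790` with mm width/height → 1 unit = 1 mm. Flip: y_m = 122.5790 − y_svg.

**Shape 1** — `<path>` regular polygon, stroke `#ff8800` → score (S524, F1740). Machine vertices: (119.9068,44.5358) → (125.8846,47.4117) → (131.8602,44.5312) → (133.3339,38.0633) → (129.1959,32.8785) → (122.5622,32.8810) → (118.4282,38.0690) → (119.9068,44.5358). Closed: final G1 returns to the first vertex.

**Shape 2** — `<circle>` circle, stroke `#ff8800` → score (S524, F1740). Machine vertices: (117.9459,74.2904) → (113.0755,89.2800) → (100.3246,98.5441) → (84.5636,98.5441) → (71.8127,89.2800) → (66.9423,74.2904) → (71.8127,59.3008) → (84.5636,50.0367) → (100.3246,50.0367) → (113.0755,59.3008) → (117.9459,74.2904). Closed: final G1 returns to the first vertex.

**Shape 3** — `<circle>` circle, stroke `#ff8800` → score (S524, F1740). Machine vertices: (34.7269,44.4301) → (32.7196,50.6078) → (27.4645,54.4259) → (20.9689,54.4259) → (15.7138,50.6078) → (13.7065,44.4301) → (15.7138,38.2524) → (20.9689,34.4343) → (27.4645,34.4343) → (32.7196,38.2524) → (34.7269,44.4301). Closed: final G1 returns to the first vertex.

(Gcodetools for Inkscape — laser output)
G21
G90
G0 X119.9068 Y44.5358
M4 S524
G1 X125.8846 Y47.4117 F1740
G1 X131.8602 Y44.5312
G1 X133.3339 Y38.0633
G1 X129.1959 Y32.8785
G1 X122.5622 Y32.8810
G1 X118.4282 Y38.0690
G1 X119.9068 Y44.5358
G0 X117.9459 Y74.2904
M4 S524
G1 X113.0755 Y89.2800 F1740
G1 X100.3246 Y98.5441
G1 X84.5636 Y98.5441
G1 X71.8127 Y89.2800
G1 X66.9423 Y74.2904
G1 X71.8127 Y59.3008
G1 X84.5636 Y50.0367
G1 X100.3246 Y50.0367
G1 X113.0755 Y59.3008
G1 X117.9459 Y74.2904
G0 X34.7269 Y44.4301
M4 S524
G1 X32.7196 Y50.6078 F1740
G1 X27.4645 Y54.4259
G1 X20.9689 Y54.4259
G1 X15.7138 Y50.6078
G1 X13.7065 Y44.4301
G1 X15.7138 Y38.2524
G1 X20.9689 Y34.4343
G1 X27.4645 Y34.4343
G1 X32.7196 Y38.2524
G1 X34.7269 Y44.4301
M5
G0 X0.0000 Y0.0000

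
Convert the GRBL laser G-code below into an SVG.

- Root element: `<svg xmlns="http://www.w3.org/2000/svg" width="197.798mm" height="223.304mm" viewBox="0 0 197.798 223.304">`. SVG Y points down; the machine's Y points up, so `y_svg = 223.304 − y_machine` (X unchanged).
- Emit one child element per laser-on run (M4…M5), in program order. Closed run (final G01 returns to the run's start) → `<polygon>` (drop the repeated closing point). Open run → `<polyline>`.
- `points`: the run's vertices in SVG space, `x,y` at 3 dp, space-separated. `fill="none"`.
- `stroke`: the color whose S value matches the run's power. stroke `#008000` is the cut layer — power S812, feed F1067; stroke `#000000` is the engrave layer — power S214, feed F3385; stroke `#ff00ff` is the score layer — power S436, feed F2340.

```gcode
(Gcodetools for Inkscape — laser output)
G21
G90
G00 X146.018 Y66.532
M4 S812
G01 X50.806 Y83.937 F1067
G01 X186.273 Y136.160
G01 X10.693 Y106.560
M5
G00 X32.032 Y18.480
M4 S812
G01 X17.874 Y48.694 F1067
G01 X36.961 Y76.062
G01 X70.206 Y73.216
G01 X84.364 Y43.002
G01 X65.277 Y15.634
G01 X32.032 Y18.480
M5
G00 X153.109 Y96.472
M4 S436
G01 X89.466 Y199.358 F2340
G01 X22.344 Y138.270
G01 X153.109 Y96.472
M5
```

y_svg = 223.304 − y_m.

[1] S812→`#008000` (cut); open run; points: 146.018,156.772 50.806,139.367 186.273,87.144 10.693,116.744

[2] S812→`#008000` (cut); closed run; points: 32.032,204.824 17.874,174.610 36.961,147.242 70.206,150.088 84.364,180.302 65.277,207.670

[3] S436→`#ff00ff` (score); closed run; points: 153.109,126.832 89.466,23.946 22.344,85.034

<svg xmlns="http://www.w3.org/2000/svg" width="197.798mm" height="223.304mm" viewBox="0 0 197.798 223.304">
  <polyline points="146.018,156.772 50.806,139.367 186.273,87.144 10.693,116.744" fill="none" stroke="#008000"/>
  <polygon points="32.032,204.824 17.874,174.610 36.961,147.242 70.206,150.088 84.364,180.302 65.277,207.670" fill="none" stroke="#008000"/>
  <polygon points="153.109,126.832 89.466,23.946 22.344,85.034" fill="none" stroke="#ff00ff"/>
</svg>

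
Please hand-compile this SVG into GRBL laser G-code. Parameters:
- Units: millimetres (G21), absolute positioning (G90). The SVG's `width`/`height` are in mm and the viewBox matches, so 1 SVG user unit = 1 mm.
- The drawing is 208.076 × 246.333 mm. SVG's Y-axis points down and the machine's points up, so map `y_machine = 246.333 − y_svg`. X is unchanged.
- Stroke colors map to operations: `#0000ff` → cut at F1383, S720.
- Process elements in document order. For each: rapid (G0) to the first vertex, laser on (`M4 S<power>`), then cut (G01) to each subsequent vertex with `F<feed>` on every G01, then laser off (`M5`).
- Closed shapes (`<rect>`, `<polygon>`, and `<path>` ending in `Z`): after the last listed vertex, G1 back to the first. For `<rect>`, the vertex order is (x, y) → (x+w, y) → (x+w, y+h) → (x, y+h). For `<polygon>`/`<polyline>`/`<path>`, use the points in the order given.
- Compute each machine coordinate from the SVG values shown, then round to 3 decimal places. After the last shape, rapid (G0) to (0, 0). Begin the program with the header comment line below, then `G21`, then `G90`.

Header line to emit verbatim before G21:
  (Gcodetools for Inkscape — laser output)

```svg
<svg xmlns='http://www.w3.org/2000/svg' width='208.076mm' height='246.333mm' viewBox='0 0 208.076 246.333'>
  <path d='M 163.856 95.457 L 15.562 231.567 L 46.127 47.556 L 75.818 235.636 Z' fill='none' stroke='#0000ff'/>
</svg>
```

1 u = 1 mm; y_m = 246.333 − y.

[1] `<path>` closed polygon, #0000ff→cut S720 F1383: (163.856,150.876) → (15.562,14.766) → (46.127,198.777) → (75.818,10.697) → (163.856,150.876) (closed)

(Gcodetools for Inkscape — laser output)
G21
G90
G0 X163.856 Y150.876
M4 S720
G01 X15.562 Y14.766 F1383
G01 X46.127 Y198.777 F1383
G01 X75.818 Y10.697 F1383
G01 X163.856 Y150.876 F1383
M5
G0 X0.000 Y0.000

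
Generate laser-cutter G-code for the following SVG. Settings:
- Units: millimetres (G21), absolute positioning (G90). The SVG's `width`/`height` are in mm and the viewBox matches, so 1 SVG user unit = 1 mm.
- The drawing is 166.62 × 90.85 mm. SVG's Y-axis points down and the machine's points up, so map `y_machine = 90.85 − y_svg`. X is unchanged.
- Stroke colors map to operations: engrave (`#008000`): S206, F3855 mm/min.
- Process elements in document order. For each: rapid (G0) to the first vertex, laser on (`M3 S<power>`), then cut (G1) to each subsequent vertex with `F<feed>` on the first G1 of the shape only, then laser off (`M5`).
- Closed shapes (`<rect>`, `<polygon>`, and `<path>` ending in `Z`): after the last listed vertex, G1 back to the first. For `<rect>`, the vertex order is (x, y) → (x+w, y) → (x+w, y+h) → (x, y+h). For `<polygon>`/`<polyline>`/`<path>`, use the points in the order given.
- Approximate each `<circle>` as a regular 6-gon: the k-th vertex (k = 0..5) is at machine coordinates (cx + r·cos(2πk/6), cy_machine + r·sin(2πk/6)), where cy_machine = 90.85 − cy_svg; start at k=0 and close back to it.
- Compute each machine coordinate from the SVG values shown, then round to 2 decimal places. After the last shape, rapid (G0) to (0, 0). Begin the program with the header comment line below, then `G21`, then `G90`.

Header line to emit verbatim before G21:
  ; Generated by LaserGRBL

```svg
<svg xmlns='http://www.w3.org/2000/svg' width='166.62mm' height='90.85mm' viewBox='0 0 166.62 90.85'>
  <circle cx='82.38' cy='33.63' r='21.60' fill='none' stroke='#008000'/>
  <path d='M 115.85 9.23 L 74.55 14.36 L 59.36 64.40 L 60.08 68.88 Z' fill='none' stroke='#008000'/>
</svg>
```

; Generated by LaserGRBL
G21
G90
G0 X103.98 Y57.22
M3 S206
G1 X93.18 Y75.93 F3855
G1 X71.58 Y75.93
G1 X60.78 Y57.22
G1 X71.58 Y38.51
G1 X93.18 Y38.51
G1 X103.98 Y57.22
M5
G0 X115.85 Y81.62
M3 S206
G1 X74.55 Y76.49 F3855
G1 X59.36 Y26.45
G1 X60.08 Y21.97
G1 X115.85 Y81.62
M5
G0 X0.00 Y0.00

Since the viewBox matches the mm dimensions, user units are millimetres directly. The only transform is the Y-flip y_m = 90.85 − y_svg.

Shape 1 is a circle drawn with `<circle>`. Its stroke #008000 means engrave at S206, F3855. After flipping Y the toolpath is (103.98,57.22) → (93.18,75.93) → (71.58,75.93) → (60.78,57.22) → (71.58,38.51) → (93.18,38.51) → (103.98,57.22), returning to the start.

Shape 2 is a closed polygon drawn with `<path>`. Its stroke #008000 means engrave at S206, F3855. After flipping Y the toolpath is (115.85,81.62) → (74.55,76.49) → (59.36,26.45) → (60.08,21.97) → (115.85,81.62), returning to the start.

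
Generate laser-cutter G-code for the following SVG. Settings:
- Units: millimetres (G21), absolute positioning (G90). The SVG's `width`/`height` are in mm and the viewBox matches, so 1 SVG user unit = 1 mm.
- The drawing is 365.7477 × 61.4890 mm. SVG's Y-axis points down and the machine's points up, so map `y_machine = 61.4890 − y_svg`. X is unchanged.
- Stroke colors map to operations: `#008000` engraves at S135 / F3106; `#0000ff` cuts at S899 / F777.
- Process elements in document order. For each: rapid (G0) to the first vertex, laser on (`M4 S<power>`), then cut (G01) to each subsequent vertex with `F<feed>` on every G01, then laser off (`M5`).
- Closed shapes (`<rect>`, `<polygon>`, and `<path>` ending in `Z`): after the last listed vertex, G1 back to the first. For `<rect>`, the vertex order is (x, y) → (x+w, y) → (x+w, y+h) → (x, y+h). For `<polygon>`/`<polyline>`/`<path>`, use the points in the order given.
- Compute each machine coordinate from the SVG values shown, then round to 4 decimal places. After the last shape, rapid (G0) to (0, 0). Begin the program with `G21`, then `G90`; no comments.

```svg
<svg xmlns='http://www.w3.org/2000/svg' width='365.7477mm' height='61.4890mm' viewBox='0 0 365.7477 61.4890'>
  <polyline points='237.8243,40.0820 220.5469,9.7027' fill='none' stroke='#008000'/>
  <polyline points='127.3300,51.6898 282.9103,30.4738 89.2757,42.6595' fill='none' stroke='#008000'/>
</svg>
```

G21
G90
G0 X237.8243 Y21.4070
M4 S135
G01 X220.5469 Y51.7863 F3106
M5
G0 X127.3300 Y9.7992
M4 S135
G01 X282.9103 Y31.0152 F3106
G01 X89.2757 Y18.8295 F3106
M5
G0 X0.0000 Y0.0000

viewBox `0 0 365.7477 61.4890` with mm width/height → 1 unit = 1 mm. Flip: y_m = 61.4890 − y_svg.

**Shape 1** — `<polyline>` line segment, stroke `#008000` → engrave (S135, F3106). Machine vertices: (237.8243,21.4070) → (220.5469,51.7863). Open path.

**Shape 2** — `<polyline>` open polyline, stroke `#008000` → engrave (S135, F3106). Machine vertices: (127.3300,9.7992) → (282.9103,31.0152) → (89.2757,18.8295). Open path.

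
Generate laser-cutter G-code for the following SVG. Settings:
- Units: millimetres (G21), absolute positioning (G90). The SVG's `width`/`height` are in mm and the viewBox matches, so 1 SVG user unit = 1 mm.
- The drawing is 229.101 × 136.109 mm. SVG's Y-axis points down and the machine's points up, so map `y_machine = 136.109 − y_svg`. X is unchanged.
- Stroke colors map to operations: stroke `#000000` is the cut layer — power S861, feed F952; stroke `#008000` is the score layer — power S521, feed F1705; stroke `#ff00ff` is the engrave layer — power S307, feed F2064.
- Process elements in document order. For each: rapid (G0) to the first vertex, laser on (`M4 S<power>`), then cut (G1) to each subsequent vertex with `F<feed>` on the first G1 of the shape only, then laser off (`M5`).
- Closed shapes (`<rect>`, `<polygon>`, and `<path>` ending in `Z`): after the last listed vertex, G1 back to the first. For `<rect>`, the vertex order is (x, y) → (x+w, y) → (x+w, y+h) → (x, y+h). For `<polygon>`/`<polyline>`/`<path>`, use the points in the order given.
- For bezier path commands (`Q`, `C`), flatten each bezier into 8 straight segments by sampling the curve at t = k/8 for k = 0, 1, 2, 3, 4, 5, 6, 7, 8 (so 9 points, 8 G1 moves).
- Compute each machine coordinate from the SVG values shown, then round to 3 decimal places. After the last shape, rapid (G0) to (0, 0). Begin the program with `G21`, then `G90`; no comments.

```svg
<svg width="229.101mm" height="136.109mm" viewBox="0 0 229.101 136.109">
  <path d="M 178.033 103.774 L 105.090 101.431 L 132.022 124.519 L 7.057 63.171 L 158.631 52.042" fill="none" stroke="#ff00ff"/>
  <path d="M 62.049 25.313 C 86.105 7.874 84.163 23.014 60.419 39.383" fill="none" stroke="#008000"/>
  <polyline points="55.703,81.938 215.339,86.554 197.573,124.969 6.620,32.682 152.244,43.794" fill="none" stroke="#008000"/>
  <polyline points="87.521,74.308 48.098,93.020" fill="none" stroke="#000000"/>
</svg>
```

1 u = 1 mm; y_m = 136.109 − y.

[1] `<path>` open polyline, #ff00ff→engrave S307 F2064: (178.033,32.335) → (105.090,34.678) → (132.022,11.590) → (7.057,72.938) → (158.631,84.067)

[2] `<path>` cubic bezier, #008000→score S521 F1705: (62.049,110.796) → (69.860,115.870) → (75.282,118.257) → (78.365,118.324) → (79.159,116.439) → (77.712,112.969) → (74.074,108.282) → (68.293,102.746) → (60.419,96.726)

[3] `<polyline>` open polyline, #008000→score S521 F1705: (55.703,54.171) → (215.339,49.555) → (197.573,11.140) → (6.620,103.427) → (152.244,92.315)

[4] `<polyline>` line segment, #000000→cut S861 F952: (87.521,61.801) → (48.098,43.089)

G21
G90
G0 X178.033 Y32.335
M4 S307
G1 X105.090 Y34.678 F2064
G1 X132.022 Y11.590
G1 X7.057 Y72.938
G1 X158.631 Y84.067
M5
G0 X62.049 Y110.796
M4 S521
G1 X69.860 Y115.870 F1705
G1 X75.282 Y118.257
G1 X78.365 Y118.324
G1 X79.159 Y116.439
G1 X77.712 Y112.969
G1 X74.074 Y108.282
G1 X68.293 Y102.746
G1 X60.419 Y96.726
M5
G0 X55.703 Y54.171
M4 S521
G1 X215.339 Y49.555 F1705
G1 X197.573 Y11.140
G1 X6.620 Y103.427
G1 X152.244 Y92.315
M5
G0 X87.521 Y61.801
M4 S861
G1 X48.098 Y43.089 F952
M5
G0 X0.000 Y0.000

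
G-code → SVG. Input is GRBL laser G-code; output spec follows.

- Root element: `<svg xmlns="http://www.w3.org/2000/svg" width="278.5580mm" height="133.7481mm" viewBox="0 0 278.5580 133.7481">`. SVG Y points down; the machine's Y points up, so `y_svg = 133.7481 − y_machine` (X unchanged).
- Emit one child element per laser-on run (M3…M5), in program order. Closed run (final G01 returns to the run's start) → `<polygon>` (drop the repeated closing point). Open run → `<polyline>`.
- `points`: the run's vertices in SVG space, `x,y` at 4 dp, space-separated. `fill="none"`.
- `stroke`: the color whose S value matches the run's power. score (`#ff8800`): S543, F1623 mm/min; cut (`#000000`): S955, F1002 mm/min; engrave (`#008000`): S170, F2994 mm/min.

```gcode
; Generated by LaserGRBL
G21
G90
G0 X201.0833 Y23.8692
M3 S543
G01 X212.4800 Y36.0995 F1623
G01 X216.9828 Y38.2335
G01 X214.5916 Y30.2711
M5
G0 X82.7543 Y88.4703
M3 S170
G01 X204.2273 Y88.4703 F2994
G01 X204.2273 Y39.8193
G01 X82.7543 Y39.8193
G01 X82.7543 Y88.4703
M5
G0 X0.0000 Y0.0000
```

Each laser-on run becomes one SVG element. Flip Y back into SVG space with y_svg = 133.7481 − y_machine.

Run 1: the run's S543 means `#ff8800` (score). The run is open, so emit a `<polyline>` with points (Y-flipped): 201.0833,109.8789 212.4800,97.6486 216.9828,95.5146 214.5916,103.4770.

Run 2: the run's S170 means `#008000` (engrave). The run returns to its start, so emit a `<polygon>` with points (Y-flipped): 82.7543,45.2778 204.2273,45.2778 204.2273,93.9288 82.7543,93.9288.

<svg xmlns="http://www.w3.org/2000/svg" width="278.5580mm" height="133.7481mm" viewBox="0 0 278.5580 133.7481">
  <polyline points="201.0833,109.8789 212.4800,97.6486 216.9828,95.5146 214.5916,103.4770" fill="none" stroke="#ff8800"/>
  <polygon points="82.7543,45.2778 204.2273,45.2778 204.2273,93.9288 82.7543,93.9288" fill="none" stroke="#008000"/>
</svg>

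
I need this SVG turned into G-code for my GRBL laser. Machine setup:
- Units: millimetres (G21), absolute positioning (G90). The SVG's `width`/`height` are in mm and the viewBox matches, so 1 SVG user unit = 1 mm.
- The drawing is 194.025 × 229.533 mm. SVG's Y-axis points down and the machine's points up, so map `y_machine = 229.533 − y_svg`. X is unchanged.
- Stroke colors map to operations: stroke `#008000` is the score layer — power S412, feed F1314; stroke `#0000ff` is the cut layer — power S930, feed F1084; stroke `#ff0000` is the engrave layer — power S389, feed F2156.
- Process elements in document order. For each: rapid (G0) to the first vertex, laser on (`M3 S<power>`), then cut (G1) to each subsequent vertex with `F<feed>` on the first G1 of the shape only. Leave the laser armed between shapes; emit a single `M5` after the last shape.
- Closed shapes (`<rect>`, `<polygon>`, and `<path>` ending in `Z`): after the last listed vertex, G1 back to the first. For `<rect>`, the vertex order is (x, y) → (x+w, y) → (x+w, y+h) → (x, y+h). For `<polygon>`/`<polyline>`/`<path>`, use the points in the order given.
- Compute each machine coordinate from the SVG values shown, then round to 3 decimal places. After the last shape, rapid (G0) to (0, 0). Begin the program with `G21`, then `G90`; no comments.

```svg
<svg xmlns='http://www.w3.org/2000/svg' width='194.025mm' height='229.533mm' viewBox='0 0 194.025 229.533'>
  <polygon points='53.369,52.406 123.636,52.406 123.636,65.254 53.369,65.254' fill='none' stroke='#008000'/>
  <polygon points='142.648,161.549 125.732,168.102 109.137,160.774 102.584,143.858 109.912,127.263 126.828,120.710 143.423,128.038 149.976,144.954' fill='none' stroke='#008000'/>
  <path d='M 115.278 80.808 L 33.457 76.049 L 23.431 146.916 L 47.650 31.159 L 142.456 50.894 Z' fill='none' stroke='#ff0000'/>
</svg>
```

Since the viewBox matches the mm dimensions, user units are millimetres directly. The only transform is the Y-flip y_m = 229.533 − y_svg.

Shape 1 is a rectangle drawn with `<polygon>`. Its stroke #008000 means score at S412, F1314. After flipping Y the toolpath is (53.369,177.127) → (123.636,177.127) → (123.636,164.279) → (53.369,164.279) → (53.369,177.127), returning to the start.

Shape 2 is a regular polygon drawn with `<polygon>`. Its stroke #008000 means score at S412, F1314. After flipping Y the toolpath is (142.648,67.984) → (125.732,61.431) → (109.137,68.759) → (102.584,85.675) → (109.912,102.270) → (126.828,108.823) → (143.423,101.495) → (149.976,84.579) → (142.648,67.984), returning to the start.

Shape 3 is a closed polygon drawn with `<path>`. Its stroke #ff0000 means engrave at S389, F2156. After flipping Y the toolpath is (115.278,148.725) → (33.457,153.484) → (23.431,82.617) → (47.650,198.374) → (142.456,178.639) → (115.278,148.725), returning to the start.

G21
G90
G0 X53.369 Y177.127
M3 S412
G1 X123.636 Y177.127 F1314
G1 X123.636 Y164.279
G1 X53.369 Y164.279
G1 X53.369 Y177.127
G0 X142.648 Y67.984
M3 S412
G1 X125.732 Y61.431 F1314
G1 X109.137 Y68.759
G1 X102.584 Y85.675
G1 X109.912 Y102.270
G1 X126.828 Y108.823
G1 X143.423 Y101.495
G1 X149.976 Y84.579
G1 X142.648 Y67.984
G0 X115.278 Y148.725
M3 S389
G1 X33.457 Y153.484 F2156
G1 X23.431 Y82.617
G1 X47.650 Y198.374
G1 X142.456 Y178.639
G1 X115.278 Y148.725
M5
G0 X0.000 Y0.000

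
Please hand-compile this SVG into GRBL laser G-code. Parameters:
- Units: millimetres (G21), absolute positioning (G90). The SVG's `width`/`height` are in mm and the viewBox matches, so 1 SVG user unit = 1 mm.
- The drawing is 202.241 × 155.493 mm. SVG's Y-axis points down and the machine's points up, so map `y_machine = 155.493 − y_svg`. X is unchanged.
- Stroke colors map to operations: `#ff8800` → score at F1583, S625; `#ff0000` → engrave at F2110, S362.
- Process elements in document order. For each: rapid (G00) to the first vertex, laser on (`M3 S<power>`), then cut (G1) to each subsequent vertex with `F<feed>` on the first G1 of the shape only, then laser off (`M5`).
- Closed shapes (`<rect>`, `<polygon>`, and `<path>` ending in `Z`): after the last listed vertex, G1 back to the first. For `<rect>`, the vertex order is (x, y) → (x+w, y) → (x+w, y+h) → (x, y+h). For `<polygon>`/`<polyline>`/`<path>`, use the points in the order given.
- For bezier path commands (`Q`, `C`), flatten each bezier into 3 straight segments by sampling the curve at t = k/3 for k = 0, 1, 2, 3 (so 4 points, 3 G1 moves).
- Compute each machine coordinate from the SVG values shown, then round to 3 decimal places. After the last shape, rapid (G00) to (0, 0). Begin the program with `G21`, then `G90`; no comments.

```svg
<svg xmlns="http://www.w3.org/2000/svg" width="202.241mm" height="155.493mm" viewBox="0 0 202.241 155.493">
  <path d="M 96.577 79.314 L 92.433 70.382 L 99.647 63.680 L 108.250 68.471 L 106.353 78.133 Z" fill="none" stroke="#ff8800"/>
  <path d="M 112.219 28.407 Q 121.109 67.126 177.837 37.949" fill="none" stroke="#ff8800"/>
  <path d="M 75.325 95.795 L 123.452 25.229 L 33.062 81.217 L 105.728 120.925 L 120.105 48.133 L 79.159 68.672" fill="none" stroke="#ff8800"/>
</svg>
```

viewBox `0 0 202.241 155.493` with mm width/height → 1 unit = 1 mm. Flip: y_m = 155.493 − y_svg.

**Shape 1** — `<path>` regular polygon, stroke `#ff8800` → score (S625, F1583). Machine vertices: (96.577,76.179) → (92.433,85.111) → (99.647,91.813) → (108.250,87.022) → (106.353,77.360) → (96.577,76.179). Closed: final G1 returns to the first vertex.

**Shape 2** — `<path>` quadratic bezier, stroke `#ff8800` → score (S625, F1583). Control points (SVG): P0=(112.219,28.407), P1=(121.109,67.126), P2=(177.837,37.949); sampled at t=k/3. Machine vertices: (112.219,127.086) → (123.461,108.817) → (145.334,105.637) → (177.837,117.544). Open path.

**Shape 3** — `<path>` open polyline, stroke `#ff8800` → score (S625, F1583). Machine vertices: (75.325,59.698) → (123.452,130.264) → (33.062,74.276) → (105.728,34.568) → (120.105,107.360) → (79.159,86.821). Open path.

G21
G90
G00 X96.577 Y76.179
M3 S625
G1 X92.433 Y85.111 F1583
G1 X99.647 Y91.813
G1 X108.250 Y87.022
G1 X106.353 Y77.360
G1 X96.577 Y76.179
M5
G00 X112.219 Y127.086
M3 S625
G1 X123.461 Y108.817 F1583
G1 X145.334 Y105.637
G1 X177.837 Y117.544
M5
G00 X75.325 Y59.698
M3 S625
G1 X123.452 Y130.264 F1583
G1 X33.062 Y74.276
G1 X105.728 Y34.568
G1 X120.105 Y107.360
G1 X79.159 Y86.821
M5
G00 X0.000 Y0.000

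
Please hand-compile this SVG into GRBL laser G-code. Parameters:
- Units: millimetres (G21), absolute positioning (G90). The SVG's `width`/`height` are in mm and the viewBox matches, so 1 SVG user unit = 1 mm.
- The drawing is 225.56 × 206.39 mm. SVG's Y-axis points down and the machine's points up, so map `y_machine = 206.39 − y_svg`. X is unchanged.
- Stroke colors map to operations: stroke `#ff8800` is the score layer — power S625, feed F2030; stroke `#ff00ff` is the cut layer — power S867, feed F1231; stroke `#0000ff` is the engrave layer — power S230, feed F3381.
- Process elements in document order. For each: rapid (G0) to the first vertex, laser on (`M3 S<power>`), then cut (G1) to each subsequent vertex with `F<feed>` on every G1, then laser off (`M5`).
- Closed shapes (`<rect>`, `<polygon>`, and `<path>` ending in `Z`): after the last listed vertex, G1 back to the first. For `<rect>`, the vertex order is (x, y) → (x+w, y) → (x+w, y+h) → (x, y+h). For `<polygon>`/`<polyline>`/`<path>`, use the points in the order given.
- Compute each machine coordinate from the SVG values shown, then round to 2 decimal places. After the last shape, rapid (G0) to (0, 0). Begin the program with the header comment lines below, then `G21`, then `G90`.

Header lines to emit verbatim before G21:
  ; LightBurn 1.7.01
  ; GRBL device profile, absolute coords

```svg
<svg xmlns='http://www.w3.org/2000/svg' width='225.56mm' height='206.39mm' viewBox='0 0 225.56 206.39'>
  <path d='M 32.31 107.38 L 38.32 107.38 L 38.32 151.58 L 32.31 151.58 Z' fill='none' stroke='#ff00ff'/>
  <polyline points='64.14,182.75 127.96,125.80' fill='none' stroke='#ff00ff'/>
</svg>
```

viewBox `0 0 225.56 206.39` with mm width/height → 1 unit = 1 mm. Flip: y_m = 206.39 − y_svg.

**Shape 1** — `<path>` rectangle, stroke `#ff00ff` → cut (S867, F1231). Machine vertices: (32.31,99.01) → (38.32,99.01) → (38.32,54.81) → (32.31,54.81) → (32.31,99.01). Closed: final G1 returns to the first vertex.

**Shape 2** — `<polyline>` line segment, stroke `#ff00ff` → cut (S867, F1231). Machine vertices: (64.14,23.64) → (127.96,80.59). Open path.

; LightBurn 1.7.01
; GRBL device profile, absolute coords
G21
G90
G0 X32.31 Y99.01
M3 S867
G1 X38.32 Y99.01 F1231
G1 X38.32 Y54.81 F1231
G1 X32.31 Y54.81 F1231
G1 X32.31 Y99.01 F1231
M5
G0 X64.14 Y23.64
M3 S867
G1 X127.96 Y80.59 F1231
M5
G0 X0.00 Y0.00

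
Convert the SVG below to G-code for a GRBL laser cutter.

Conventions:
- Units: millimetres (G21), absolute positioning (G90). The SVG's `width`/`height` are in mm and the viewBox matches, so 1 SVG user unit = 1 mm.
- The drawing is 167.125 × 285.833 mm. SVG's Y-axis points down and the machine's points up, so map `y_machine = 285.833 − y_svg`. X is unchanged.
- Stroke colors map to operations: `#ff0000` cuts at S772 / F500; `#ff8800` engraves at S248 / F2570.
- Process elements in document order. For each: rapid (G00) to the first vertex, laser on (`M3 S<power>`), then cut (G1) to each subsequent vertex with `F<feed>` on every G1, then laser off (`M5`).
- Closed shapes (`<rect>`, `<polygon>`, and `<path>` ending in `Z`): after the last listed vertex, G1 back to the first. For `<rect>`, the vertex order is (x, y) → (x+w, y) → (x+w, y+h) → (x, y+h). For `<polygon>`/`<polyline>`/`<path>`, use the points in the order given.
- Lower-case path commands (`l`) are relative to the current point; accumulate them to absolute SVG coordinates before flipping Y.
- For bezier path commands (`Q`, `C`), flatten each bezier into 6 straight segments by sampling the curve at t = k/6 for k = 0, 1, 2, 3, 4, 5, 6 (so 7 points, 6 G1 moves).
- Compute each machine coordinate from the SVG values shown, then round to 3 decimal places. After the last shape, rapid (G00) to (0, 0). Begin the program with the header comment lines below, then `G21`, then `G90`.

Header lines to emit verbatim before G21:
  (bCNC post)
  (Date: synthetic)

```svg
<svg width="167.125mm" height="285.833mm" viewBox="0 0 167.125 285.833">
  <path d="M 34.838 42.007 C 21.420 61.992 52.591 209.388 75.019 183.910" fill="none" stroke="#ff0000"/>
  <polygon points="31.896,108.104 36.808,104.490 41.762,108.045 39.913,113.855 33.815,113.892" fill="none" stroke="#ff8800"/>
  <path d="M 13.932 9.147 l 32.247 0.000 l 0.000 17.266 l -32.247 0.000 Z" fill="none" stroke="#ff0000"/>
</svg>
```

(bCNC post)
(Date: synthetic)
G21
G90
G00 X34.838 Y243.826
M3 S772
G1 X31.598 Y224.606 F500
G1 X34.308 Y192.492 F500
G1 X41.486 Y155.826 F500
G1 X51.652 Y122.948 F500
G1 X63.323 Y102.200 F500
G1 X75.019 Y101.923 F500
M5
G00 X31.896 Y177.729
M3 S248
G1 X36.808 Y181.343 F2570
G1 X41.762 Y177.788 F2570
G1 X39.913 Y171.978 F2570
G1 X33.815 Y171.941 F2570
G1 X31.896 Y177.729 F2570
M5
G00 X13.932 Y276.686
M3 S772
G1 X46.179 Y276.686 F500
G1 X46.179 Y259.420 F500
G1 X13.932 Y259.420 F500
G1 X13.932 Y276.686 F500
M5
G00 X0.000 Y0.000

Since the viewBox matches the mm dimensions, user units are millimetres directly. The only transform is the Y-flip y_m = 285.833 − y_svg.

Shape 1 is a cubic bezier drawn with `<path>`. Its stroke #ff0000 means cut at S772, F500. After flipping Y the toolpath is (34.838,243.826) → (31.598,224.606) → (34.308,192.492) → (41.486,155.826) → (51.652,122.948) → (63.323,102.200) → (75.019,101.923).

Shape 2 is a regular polygon drawn with `<polygon>`. Its stroke #ff8800 means engrave at S248, F2570. After flipping Y the toolpath is (31.896,177.729) → (36.808,181.343) → (41.762,177.788) → (39.913,171.978) → (33.815,171.941) → (31.896,177.729), returning to the start.

Shape 3 is a rectangle drawn with `<path>`. Its stroke #ff0000 means cut at S772, F500. After flipping Y the toolpath is (13.932,276.686) → (46.179,276.686) → (46.179,259.420) → (13.932,259.420) → (13.932,276.686), returning to the start.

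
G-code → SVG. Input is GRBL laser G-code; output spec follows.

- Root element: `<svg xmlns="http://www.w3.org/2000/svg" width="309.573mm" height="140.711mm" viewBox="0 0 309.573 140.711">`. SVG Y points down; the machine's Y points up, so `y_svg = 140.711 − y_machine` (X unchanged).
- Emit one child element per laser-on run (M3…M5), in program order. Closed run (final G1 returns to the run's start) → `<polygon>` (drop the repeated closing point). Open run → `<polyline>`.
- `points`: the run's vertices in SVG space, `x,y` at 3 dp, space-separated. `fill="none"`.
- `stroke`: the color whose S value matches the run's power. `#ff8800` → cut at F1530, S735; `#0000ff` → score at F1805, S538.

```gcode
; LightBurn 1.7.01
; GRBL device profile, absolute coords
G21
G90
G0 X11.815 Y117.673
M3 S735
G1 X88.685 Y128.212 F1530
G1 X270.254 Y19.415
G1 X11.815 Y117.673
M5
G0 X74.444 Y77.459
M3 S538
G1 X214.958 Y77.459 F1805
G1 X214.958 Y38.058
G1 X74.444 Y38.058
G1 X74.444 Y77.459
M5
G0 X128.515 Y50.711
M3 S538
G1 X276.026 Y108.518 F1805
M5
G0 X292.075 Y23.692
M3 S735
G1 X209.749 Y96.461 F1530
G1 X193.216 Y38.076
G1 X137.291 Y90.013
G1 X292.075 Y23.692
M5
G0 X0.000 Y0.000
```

<svg xmlns="http://www.w3.org/2000/svg" width="309.573mm" height="140.711mm" viewBox="0 0 309.573 140.711">
  <polygon points="11.815,23.038 88.685,12.499 270.254,121.296" fill="none" stroke="#ff8800"/>
  <polygon points="74.444,63.252 214.958,63.252 214.958,102.653 74.444,102.653" fill="none" stroke="#0000ff"/>
  <polyline points="128.515,90.000 276.026,32.193" fill="none" stroke="#0000ff"/>
  <polygon points="292.075,117.019 209.749,44.250 193.216,102.635 137.291,50.698" fill="none" stroke="#ff8800"/>
</svg>

Machine Y-up, SVG Y-down with viewBox height 140.711, so y_svg = 140.711 − y_machine; X carries over.

Run 1: the run's S735 means `#ff8800` (cut). The run returns to its start, so emit a `<polygon>` with points (Y-flipped): 11.815,23.038 88.685,12.499 270.254,121.296.

Run 2: S538 ⇒ score layer `#0000ff`. The run returns to its start, so emit a `<polygon>` with points (Y-flipped): 74.444,63.252 214.958,63.252 214.958,102.653 74.444,102.653.

Run 3: power S538 maps to stroke `#0000ff` (score). The run is open, so emit a `<polyline>` with points (Y-flipped): 128.515,90.000 276.026,32.193.

Run 4: power S735 maps to stroke `#ff8800` (cut). The run returns to its start, so emit a `<polygon>` with points (Y-flipped): 292.075,117.019 209.749,44.250 193.216,102.635 137.291,50.698.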